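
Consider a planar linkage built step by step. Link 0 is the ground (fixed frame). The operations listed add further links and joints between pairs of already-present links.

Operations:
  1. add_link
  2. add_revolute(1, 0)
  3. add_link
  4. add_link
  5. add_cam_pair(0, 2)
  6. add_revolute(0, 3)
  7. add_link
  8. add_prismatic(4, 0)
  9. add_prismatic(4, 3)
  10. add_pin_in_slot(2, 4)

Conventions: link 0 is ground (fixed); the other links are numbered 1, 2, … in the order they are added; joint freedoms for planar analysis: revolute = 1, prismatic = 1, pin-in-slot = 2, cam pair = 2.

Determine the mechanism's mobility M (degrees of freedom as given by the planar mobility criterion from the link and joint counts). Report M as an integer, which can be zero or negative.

link 0 = ground. State L|J1|J2 = 1|0|0
+link1  2|0|0
R(1,0) f=1→J1  2|1|0
+link2  3|1|0
+link3  4|1|0
C(0,2) f=2→J2  4|1|1
R(0,3) f=1→J1  4|2|1
+link4  5|2|1
P(4,0) f=1→J1  5|3|1
P(4,3) f=1→J1  5|4|1
PS(2,4) f=2→J2  5|4|2
M = 3(5−1)−2·4−2 = 12−8−2 = 2

M = 2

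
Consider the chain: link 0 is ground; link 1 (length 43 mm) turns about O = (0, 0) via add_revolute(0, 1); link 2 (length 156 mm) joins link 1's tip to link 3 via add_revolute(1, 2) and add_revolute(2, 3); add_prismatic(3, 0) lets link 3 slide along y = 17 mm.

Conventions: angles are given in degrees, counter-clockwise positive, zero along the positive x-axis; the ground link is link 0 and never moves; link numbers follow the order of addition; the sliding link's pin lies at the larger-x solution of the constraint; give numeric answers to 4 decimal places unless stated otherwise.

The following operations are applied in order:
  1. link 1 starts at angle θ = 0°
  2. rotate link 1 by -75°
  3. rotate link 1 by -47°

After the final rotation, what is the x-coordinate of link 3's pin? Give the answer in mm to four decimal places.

geometry: r = 43 mm, L = 156 mm, e = 17 mm; θ starts at 0°
rotate link 1 by -75°: θ ← 0° -75° = -75°
rotate link 1 by -47°: θ ← -75° -47° = -122°
crank pin P = (r cos θ, r sin θ) = (-22.786528, -36.466068)
h = r sin θ − e = -36.466068 − 17 = -53.466068
x = r cos θ + √(L² − h²) = -22.786528 + 146.551628 = 123.765099

123.7651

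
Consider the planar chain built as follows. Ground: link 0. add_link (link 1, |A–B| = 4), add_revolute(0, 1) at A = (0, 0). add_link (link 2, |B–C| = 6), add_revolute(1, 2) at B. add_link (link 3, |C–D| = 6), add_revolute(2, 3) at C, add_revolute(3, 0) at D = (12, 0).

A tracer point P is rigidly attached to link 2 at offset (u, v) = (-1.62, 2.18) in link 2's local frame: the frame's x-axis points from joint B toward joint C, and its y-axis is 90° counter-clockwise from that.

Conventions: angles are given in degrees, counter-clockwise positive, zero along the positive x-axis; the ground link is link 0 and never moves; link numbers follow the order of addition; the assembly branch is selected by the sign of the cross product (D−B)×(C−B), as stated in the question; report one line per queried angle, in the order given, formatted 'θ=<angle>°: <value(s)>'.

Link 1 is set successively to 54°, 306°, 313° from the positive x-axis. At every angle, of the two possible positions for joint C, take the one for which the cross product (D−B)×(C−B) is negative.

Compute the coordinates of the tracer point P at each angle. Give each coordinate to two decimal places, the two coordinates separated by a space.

A=(0,0), D=(12.00,0)
θ=54°: B = A + 4.00·(cos54°, sin54°) = (2.3511, 3.2361)
θ=54°: |BD| = 10.1771
θ=54°: circle(B,6.00) ∩ circle(D,6.00): a=5.0885, h=3.1791
θ=54°:   candidates: C₊=(8.1865,4.6322) cross=32.354; C₋=(6.1647,-1.3961) cross=-32.354
θ=54°:   branch - wants cross < 0 → take C=(6.1647,-1.3961) (cross=-32.354)
θ=54°: ex = (C−B)/|BC| = (0.6356,-0.7720); ey = (0.7720,0.6356)
θ=54°: P = B + -1.62·ex + 2.18·ey = (3.0045,5.8723)
θ=306°: B = A + 4.00·(cos306°, sin306°) = (2.3511, -3.2361)
θ=306°: |BD| = 10.1771
θ=306°: circle(B,6.00) ∩ circle(D,6.00): a=5.0885, h=3.1791
θ=306°:   candidates: C₊=(6.1647,1.3961) cross=32.354; C₋=(8.1865,-4.6322) cross=-32.354
θ=306°:   branch - wants cross < 0 → take C=(8.1865,-4.6322) (cross=-32.354)
θ=306°: ex = (C−B)/|BC| = (0.9726,-0.2327); ey = (0.2327,0.9726)
θ=306°: P = B + -1.62·ex + 2.18·ey = (1.2829,-0.7390)
θ=313°: B = A + 4.00·(cos313°, sin313°) = (2.7280, -2.9254)
θ=313°: |BD| = 9.7226
θ=313°: circle(B,6.00) ∩ circle(D,6.00): a=4.8613, h=3.5168
θ=313°:   candidates: C₊=(6.3058,1.8911) cross=34.192; C₋=(8.4222,-4.8165) cross=-34.192
θ=313°:   branch - wants cross < 0 → take C=(8.4222,-4.8165) (cross=-34.192)
θ=313°: ex = (C−B)/|BC| = (0.9490,-0.3152); ey = (0.3152,0.9490)
θ=313°: P = B + -1.62·ex + 2.18·ey = (1.8777,-0.3459)

θ=54°: 3.00 5.87
θ=306°: 1.28 -0.74
θ=313°: 1.88 -0.35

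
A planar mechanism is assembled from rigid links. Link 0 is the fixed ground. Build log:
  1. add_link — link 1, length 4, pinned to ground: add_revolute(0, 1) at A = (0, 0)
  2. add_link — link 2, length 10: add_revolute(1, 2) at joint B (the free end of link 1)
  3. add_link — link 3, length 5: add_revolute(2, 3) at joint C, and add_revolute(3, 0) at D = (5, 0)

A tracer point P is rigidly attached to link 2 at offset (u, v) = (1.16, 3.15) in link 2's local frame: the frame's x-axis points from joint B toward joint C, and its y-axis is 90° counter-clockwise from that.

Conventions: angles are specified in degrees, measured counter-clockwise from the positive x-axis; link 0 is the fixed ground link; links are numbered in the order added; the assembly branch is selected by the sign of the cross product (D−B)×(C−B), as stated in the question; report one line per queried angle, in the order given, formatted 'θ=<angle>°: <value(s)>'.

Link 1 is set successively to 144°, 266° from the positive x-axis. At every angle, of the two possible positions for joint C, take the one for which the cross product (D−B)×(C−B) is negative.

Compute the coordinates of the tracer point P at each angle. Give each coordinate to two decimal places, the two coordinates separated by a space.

A=(0,0), D=(5.00,0)
θ=144°: B = A + 4.00·(cos144°, sin144°) = (-3.2361, 2.3511)
θ=144°: |BD| = 8.5651
θ=144°: circle(B,10.00) ∩ circle(D,5.00): a=8.6608, h=4.9991
θ=144°:   candidates: C₊=(6.4643,4.7808) cross=42.818; C₋=(3.7198,-4.8333) cross=-42.818
θ=144°:   branch - wants cross < 0 → take C=(3.7198,-4.8333) (cross=-42.818)
θ=144°: ex = (C−B)/|BC| = (0.6956,-0.7184); ey = (0.7184,0.6956)
θ=144°: P = B + 1.16·ex + 3.15·ey = (-0.1661,3.7088)
θ=266°: B = A + 4.00·(cos266°, sin266°) = (-0.2790, -3.9903)
θ=266°: |BD| = 6.6174
θ=266°: circle(B,10.00) ∩ circle(D,5.00): a=8.9756, h=4.4090
θ=266°:   candidates: C₊=(4.2226,4.9392) cross=29.176; C₋=(9.5398,-2.0953) cross=-29.176
θ=266°:   branch - wants cross < 0 → take C=(9.5398,-2.0953) (cross=-29.176)
θ=266°: ex = (C−B)/|BC| = (0.9819,0.1895); ey = (-0.1895,0.9819)
θ=266°: P = B + 1.16·ex + 3.15·ey = (0.2630,-0.6775)

θ=144°: -0.17 3.71
θ=266°: 0.26 -0.68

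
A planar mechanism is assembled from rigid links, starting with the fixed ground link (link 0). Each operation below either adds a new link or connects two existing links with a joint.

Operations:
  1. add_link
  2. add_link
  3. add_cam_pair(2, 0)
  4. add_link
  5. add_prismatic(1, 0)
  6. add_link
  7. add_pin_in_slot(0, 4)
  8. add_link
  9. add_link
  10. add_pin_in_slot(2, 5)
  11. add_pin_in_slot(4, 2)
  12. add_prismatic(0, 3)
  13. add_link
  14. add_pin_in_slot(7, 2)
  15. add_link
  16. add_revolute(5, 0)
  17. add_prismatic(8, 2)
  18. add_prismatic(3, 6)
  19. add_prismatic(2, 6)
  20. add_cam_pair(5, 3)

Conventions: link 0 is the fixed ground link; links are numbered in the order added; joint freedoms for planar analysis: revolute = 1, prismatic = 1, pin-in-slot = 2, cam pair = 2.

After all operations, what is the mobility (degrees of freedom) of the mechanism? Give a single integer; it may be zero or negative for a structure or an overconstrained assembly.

(L,J1,J2)=(1,0,0); link0 fixed
link1: (2,0,0)
link2: (3,0,0)
C 2-0 [J2]: (3,0,1)
link3: (4,0,1)
P 1-0 [J1]: (4,1,1)
link4: (5,1,1)
PS 0-4 [J2]: (5,1,2)
link5: (6,1,2)
link6: (7,1,2)
PS 2-5 [J2]: (7,1,3)
PS 4-2 [J2]: (7,1,4)
P 0-3 [J1]: (7,2,4)
link7: (8,2,4)
PS 7-2 [J2]: (8,2,5)
link8: (9,2,5)
R 5-0 [J1]: (9,3,5)
P 8-2 [J1]: (9,4,5)
P 3-6 [J1]: (9,5,5)
P 2-6 [J1]: (9,6,5)
C 5-3 [J2]: (9,6,6)
Grübler: 3·8 − 2·6 − 6 = 6

M = 6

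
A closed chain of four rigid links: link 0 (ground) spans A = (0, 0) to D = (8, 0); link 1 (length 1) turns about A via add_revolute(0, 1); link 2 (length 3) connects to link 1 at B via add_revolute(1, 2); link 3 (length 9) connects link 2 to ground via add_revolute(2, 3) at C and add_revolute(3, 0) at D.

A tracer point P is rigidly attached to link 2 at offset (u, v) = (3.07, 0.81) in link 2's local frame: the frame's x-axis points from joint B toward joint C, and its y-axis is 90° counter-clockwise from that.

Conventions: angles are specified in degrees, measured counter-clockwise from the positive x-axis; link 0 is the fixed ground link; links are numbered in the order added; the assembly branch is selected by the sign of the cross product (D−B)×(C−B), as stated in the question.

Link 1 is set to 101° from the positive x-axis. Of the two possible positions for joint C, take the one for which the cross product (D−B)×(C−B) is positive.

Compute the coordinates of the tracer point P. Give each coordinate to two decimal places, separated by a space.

A=(0,0), D=(8.00,0)
B = A + 1.00·(cos101°, sin101°) = (-0.1908, 0.9816)
|BD| = 8.2494
circle(B,3.00) ∩ circle(D,9.00): a=-0.2392, h=2.9904
  candidates: C₊=(-0.0725,3.9793) cross=24.669; C₋=(-0.7842,-1.9591) cross=-24.669
  branch + wants cross > 0 → take C=(-0.0725,3.9793) (cross=24.669)
ex = (C−B)/|BC| = (0.0394,0.9992); ey = (-0.9992,0.0394)
P = B + 3.07·ex + 0.81·ey = (-0.8791,4.0812)

-0.88 4.08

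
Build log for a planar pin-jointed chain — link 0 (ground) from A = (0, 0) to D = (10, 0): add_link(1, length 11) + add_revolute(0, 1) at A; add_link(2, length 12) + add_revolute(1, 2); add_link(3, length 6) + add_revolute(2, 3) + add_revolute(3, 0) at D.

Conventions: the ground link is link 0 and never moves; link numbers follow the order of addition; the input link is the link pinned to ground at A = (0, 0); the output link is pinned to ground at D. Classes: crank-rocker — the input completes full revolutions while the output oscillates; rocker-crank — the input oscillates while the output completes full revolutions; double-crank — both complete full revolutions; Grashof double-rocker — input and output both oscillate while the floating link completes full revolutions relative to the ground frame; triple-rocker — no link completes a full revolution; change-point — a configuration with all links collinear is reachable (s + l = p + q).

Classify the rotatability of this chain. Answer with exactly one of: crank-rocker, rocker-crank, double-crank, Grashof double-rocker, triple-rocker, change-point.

lengths: ground=10, input=11, coupler=12, output=6
sorted: s=6 (shortest), l=12 (longest), p+q=21
s + l = 18 vs p + q = 21
s + l < p + q (Grashof) with shortest = output link → rocker-crank

rocker-crank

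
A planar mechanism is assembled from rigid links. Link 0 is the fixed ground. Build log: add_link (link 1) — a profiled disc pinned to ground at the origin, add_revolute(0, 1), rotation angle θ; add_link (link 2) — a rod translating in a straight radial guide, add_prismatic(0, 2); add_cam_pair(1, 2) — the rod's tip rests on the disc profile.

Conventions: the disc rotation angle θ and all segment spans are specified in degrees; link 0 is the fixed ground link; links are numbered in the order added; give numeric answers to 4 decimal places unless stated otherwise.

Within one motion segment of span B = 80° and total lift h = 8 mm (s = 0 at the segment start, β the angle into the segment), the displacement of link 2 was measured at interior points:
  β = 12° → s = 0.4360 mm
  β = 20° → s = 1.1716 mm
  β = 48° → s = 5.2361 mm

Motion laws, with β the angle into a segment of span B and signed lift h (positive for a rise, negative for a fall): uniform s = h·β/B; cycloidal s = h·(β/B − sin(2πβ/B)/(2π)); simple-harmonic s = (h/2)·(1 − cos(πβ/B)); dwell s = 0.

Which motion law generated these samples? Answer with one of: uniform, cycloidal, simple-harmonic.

candidates at β/B = r: uniform s = h·r (linear in β); cycloidal s = h·(r − sin(2πr)/(2π)); simple-harmonic s = (h/2)(1 − cos(πr))
β=12°: printed 0.4360 | uniform 1.2000, cycloidal 0.1699, simple-harmonic 0.4360
β=20°: printed 1.1716 | uniform 2.0000, cycloidal 0.7268, simple-harmonic 1.1716
β=48°: printed 5.2361 | uniform 4.8000, cycloidal 5.5484, simple-harmonic 5.2361
only one law matches every sample → simple-harmonic

simple-harmonic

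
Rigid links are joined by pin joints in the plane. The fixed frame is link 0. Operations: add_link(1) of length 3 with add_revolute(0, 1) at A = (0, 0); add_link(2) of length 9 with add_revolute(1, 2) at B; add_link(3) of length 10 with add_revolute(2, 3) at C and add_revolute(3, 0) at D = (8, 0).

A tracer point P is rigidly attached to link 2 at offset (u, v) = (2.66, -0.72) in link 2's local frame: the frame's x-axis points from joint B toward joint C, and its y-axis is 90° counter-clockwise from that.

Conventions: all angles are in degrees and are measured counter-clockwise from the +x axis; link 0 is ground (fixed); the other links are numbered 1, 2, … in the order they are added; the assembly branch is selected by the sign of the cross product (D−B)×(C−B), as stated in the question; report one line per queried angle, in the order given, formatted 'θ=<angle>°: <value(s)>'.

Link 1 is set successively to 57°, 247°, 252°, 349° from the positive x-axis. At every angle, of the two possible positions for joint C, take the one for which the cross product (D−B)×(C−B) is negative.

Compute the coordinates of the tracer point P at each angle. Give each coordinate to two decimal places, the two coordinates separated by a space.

A=(0,0), D=(8.00,0)
θ=57°: B = A + 3.00·(cos57°, sin57°) = (1.6339, 2.5160)
θ=57°: |BD| = 6.8452
θ=57°: circle(B,9.00) ∩ circle(D,10.00): a=2.0348, h=8.7670
θ=57°:   candidates: C₊=(6.7486,9.9214) cross=60.012; C₋=(0.3039,-6.3852) cross=-60.012
θ=57°:   branch - wants cross < 0 → take C=(0.3039,-6.3852) (cross=-60.012)
θ=57°: ex = (C−B)/|BC| = (-0.1478,-0.9890); ey = (0.9890,-0.1478)
θ=57°: P = B + 2.66·ex + -0.72·ey = (0.5287,-0.0084)
θ=247°: B = A + 3.00·(cos247°, sin247°) = (-1.1722, -2.7615)
θ=247°: |BD| = 9.5789
θ=247°: circle(B,9.00) ∩ circle(D,10.00): a=3.7977, h=8.1595
θ=247°:   candidates: C₊=(0.1119,6.1464) cross=78.159; C₋=(4.8166,-9.4798) cross=-78.159
θ=247°:   branch - wants cross < 0 → take C=(4.8166,-9.4798) (cross=-78.159)
θ=247°: ex = (C−B)/|BC| = (0.6654,-0.7465); ey = (0.7465,0.6654)
θ=247°: P = B + 2.66·ex + -0.72·ey = (0.0604,-5.2262)
θ=252°: B = A + 3.00·(cos252°, sin252°) = (-0.9271, -2.8532)
θ=252°: |BD| = 9.3719
θ=252°: circle(B,9.00) ∩ circle(D,10.00): a=3.6723, h=8.2167
θ=252°:   candidates: C₊=(0.0694,6.0915) cross=77.006; C₋=(5.0724,-9.5619) cross=-77.006
θ=252°:   branch - wants cross < 0 → take C=(5.0724,-9.5619) (cross=-77.006)
θ=252°: ex = (C−B)/|BC| = (0.6666,-0.7454); ey = (0.7454,0.6666)
θ=252°: P = B + 2.66·ex + -0.72·ey = (0.3094,-5.3159)
θ=349°: B = A + 3.00·(cos349°, sin349°) = (2.9449, -0.5724)
θ=349°: |BD| = 5.0874
θ=349°: circle(B,9.00) ∩ circle(D,10.00): a=0.6764, h=8.9745
θ=349°:   candidates: C₊=(2.6072,8.4212) cross=45.657; C₋=(4.6267,-9.4139) cross=-45.657
θ=349°:   branch - wants cross < 0 → take C=(4.6267,-9.4139) (cross=-45.657)
θ=349°: ex = (C−B)/|BC| = (0.1869,-0.9824); ey = (0.9824,0.1869)
θ=349°: P = B + 2.66·ex + -0.72·ey = (2.7347,-3.3201)

θ=57°: 0.53 -0.01
θ=247°: 0.06 -5.23
θ=252°: 0.31 -5.32
θ=349°: 2.73 -3.32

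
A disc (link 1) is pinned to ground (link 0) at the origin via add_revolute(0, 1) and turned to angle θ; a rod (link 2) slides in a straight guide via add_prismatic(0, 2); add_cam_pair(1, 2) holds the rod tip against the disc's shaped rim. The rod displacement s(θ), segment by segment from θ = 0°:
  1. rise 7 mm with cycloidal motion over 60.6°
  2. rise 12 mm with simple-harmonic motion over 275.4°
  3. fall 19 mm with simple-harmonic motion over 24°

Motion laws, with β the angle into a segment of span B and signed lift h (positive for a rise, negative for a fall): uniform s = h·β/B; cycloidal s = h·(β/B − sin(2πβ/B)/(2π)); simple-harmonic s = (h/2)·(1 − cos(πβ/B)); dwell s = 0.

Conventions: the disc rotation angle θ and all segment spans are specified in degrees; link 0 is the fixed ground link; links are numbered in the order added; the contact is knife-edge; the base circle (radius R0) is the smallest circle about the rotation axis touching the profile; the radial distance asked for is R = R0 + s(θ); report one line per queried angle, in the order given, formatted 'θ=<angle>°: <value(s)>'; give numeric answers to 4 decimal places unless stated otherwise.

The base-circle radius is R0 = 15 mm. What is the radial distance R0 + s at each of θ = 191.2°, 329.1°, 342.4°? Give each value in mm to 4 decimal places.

segment 1 (0° to 60.6°, cycloidal, h = 7) is passed completely: s = 0.0000 + (7) = 7.0000
θ = 191.2° falls in segment 2 (60.6° to 336°, simple-harmonic, h = 12): β = 191.2 − 60.6 = 130.6°, B = 275.4°; Δs = 12/2·(1 − cos(π·0.4742)) = 5.5146; s = 7.0000 + 5.5146 = 12.5146
θ = 329.1° falls in segment 2 (60.6° to 336°, simple-harmonic, h = 12): β = 329.1 − 60.6 = 268.5°, B = 275.4°; Δs = 12/2·(1 − cos(π·0.9749)) = 11.9814; s = 7.0000 + 11.9814 = 18.9814
segment 2 (60.6° to 336°, simple-harmonic, h = 12) is passed completely: s = 7.0000 + (12) = 19.0000
θ = 342.4° falls in segment 3 (336° to 360°, simple-harmonic, h = -19): β = 342.4 − 336 = 6.4°, B = 24°; Δs = -19/2·(1 − cos(π·0.2667)) = -3.1433; s = 19.0000 − 3.1433 = 15.8567
θ=191.2°: R = R0 + s = 15 + 12.5146 = 27.5146
θ=329.1°: R = R0 + s = 15 + 18.9814 = 33.9814
θ=342.4°: R = R0 + s = 15 + 15.8567 = 30.8567

θ=191.2°: 27.5146
θ=329.1°: 33.9814
θ=342.4°: 30.8567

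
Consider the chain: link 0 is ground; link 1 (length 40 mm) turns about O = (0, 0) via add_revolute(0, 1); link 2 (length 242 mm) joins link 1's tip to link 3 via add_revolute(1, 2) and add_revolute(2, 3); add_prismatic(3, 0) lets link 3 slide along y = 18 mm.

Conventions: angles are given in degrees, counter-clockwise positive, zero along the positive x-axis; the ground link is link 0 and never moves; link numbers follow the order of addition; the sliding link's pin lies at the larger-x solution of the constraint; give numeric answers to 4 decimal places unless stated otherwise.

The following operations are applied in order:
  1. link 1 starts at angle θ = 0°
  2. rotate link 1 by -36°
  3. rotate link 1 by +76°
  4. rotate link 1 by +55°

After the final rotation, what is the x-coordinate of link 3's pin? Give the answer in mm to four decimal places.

geometry: r = 40 mm, L = 242 mm, e = 18 mm; θ starts at 0°
rotate link 1 by -36°: θ ← 0° -36° = -36°
rotate link 1 by +76°: θ ← -36° +76° = 40°
rotate link 1 by +55°: θ ← 40° +55° = 95°
crank pin P = (r cos θ, r sin θ) = (-3.486230, 39.847788)
h = r sin θ − e = 39.847788 − 18 = 21.847788
x = r cos θ + √(L² − h²) = -3.486230 + 241.011772 = 237.525542

237.5255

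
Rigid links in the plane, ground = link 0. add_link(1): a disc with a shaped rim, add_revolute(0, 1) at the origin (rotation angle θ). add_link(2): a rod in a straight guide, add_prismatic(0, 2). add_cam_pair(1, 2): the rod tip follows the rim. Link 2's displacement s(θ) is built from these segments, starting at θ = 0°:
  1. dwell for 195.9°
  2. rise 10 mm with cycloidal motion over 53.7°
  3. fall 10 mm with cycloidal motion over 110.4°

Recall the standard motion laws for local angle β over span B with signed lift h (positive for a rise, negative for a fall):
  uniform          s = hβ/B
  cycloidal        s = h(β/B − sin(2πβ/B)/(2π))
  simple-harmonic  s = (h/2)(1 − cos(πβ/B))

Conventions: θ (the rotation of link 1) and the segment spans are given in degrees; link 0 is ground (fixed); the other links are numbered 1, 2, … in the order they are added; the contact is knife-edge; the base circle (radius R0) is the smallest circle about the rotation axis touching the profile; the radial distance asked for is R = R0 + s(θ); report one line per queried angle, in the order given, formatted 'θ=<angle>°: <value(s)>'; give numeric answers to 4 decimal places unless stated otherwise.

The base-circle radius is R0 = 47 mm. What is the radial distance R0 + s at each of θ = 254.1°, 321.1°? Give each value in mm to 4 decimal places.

segment 1 (0° to 195.9°, dwell): s unchanged at 0.0000
segment 2 (195.9° to 249.6°, cycloidal, h = 10) is passed completely: s = 0.0000 + (10) = 10.0000
θ = 254.1° falls in segment 3 (249.6° to 360°, cycloidal, h = -10): β = 254.1 − 249.6 = 4.5°, B = 110.4°; Δs = -10·(0.0408 − sin(2π·0.0408)/(2π)) = -0.0044; s = 10.0000 − 0.0044 = 9.9956
θ = 321.1° falls in segment 3 (249.6° to 360°, cycloidal, h = -10): β = 321.1 − 249.6 = 71.5°, B = 110.4°; Δs = -10·(0.6476 − sin(2π·0.6476)/(2π)) = -7.7501; s = 10.0000 − 7.7501 = 2.2499
θ=254.1°: R = R0 + s = 47 + 9.9956 = 56.9956
θ=321.1°: R = R0 + s = 47 + 2.2499 = 49.2499

θ=254.1°: 56.9956
θ=321.1°: 49.2499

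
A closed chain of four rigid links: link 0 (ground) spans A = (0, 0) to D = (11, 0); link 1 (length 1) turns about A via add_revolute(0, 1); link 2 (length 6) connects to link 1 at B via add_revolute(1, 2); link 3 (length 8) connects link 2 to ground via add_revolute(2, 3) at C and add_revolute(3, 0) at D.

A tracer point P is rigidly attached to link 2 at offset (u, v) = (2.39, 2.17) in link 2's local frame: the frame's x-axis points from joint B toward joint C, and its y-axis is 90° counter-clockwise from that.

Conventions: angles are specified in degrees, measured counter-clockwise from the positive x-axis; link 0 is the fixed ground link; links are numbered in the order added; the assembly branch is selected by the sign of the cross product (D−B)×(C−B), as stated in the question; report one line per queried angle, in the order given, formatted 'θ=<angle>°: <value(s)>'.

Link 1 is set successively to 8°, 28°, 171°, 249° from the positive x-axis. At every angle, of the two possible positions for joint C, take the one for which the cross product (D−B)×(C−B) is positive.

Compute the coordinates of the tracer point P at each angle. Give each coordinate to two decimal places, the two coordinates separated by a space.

A=(0,0), D=(11.00,0)
θ=8°: B = A + 1.00·(cos8°, sin8°) = (0.9903, 0.1392)
θ=8°: |BD| = 10.0107
θ=8°: circle(B,6.00) ∩ circle(D,8.00): a=3.6068, h=4.7949
θ=8°:   candidates: C₊=(4.6634,4.8834) cross=48.000; C₋=(4.5301,-4.7054) cross=-48.000
θ=8°:   branch + wants cross > 0 → take C=(4.6634,4.8834) (cross=48.000)
θ=8°: ex = (C−B)/|BC| = (0.6122,0.7907); ey = (-0.7907,0.6122)
θ=8°: P = B + 2.39·ex + 2.17·ey = (0.7376,3.3574)
θ=28°: B = A + 1.00·(cos28°, sin28°) = (0.8829, 0.4695)
θ=28°: |BD| = 10.1279
θ=28°: circle(B,6.00) ∩ circle(D,8.00): a=3.6817, h=4.7377
θ=28°:   candidates: C₊=(4.7803,5.0314) cross=47.983; C₋=(4.3410,-4.4338) cross=-47.983
θ=28°:   branch + wants cross > 0 → take C=(4.7803,5.0314) (cross=47.983)
θ=28°: ex = (C−B)/|BC| = (0.6496,0.7603); ey = (-0.7603,0.6496)
θ=28°: P = B + 2.39·ex + 2.17·ey = (0.7855,3.6962)
θ=171°: B = A + 1.00·(cos171°, sin171°) = (-0.9877, 0.1564)
θ=171°: |BD| = 11.9887
θ=171°: circle(B,6.00) ∩ circle(D,8.00): a=4.8266, h=3.5643
θ=171°:   candidates: C₊=(3.8850,3.6574) cross=42.731; C₋=(3.7920,-3.4705) cross=-42.731
θ=171°:   branch + wants cross > 0 → take C=(3.8850,3.6574) (cross=42.731)
θ=171°: ex = (C−B)/|BC| = (0.8121,0.5835); ey = (-0.5835,0.8121)
θ=171°: P = B + 2.39·ex + 2.17·ey = (-0.3129,3.3133)
θ=249°: B = A + 1.00·(cos249°, sin249°) = (-0.3584, -0.9336)
θ=249°: |BD| = 11.3967
θ=249°: circle(B,6.00) ∩ circle(D,8.00): a=4.4699, h=4.0025
θ=249°:   candidates: C₊=(3.7686,3.4216) cross=45.615; C₋=(4.4244,-4.5565) cross=-45.615
θ=249°:   branch + wants cross > 0 → take C=(3.7686,3.4216) (cross=45.615)
θ=249°: ex = (C−B)/|BC| = (0.6878,0.7259); ey = (-0.7259,0.6878)
θ=249°: P = B + 2.39·ex + 2.17·ey = (-0.2896,2.2938)

θ=8°: 0.74 3.36
θ=28°: 0.79 3.70
θ=171°: -0.31 3.31
θ=249°: -0.29 2.29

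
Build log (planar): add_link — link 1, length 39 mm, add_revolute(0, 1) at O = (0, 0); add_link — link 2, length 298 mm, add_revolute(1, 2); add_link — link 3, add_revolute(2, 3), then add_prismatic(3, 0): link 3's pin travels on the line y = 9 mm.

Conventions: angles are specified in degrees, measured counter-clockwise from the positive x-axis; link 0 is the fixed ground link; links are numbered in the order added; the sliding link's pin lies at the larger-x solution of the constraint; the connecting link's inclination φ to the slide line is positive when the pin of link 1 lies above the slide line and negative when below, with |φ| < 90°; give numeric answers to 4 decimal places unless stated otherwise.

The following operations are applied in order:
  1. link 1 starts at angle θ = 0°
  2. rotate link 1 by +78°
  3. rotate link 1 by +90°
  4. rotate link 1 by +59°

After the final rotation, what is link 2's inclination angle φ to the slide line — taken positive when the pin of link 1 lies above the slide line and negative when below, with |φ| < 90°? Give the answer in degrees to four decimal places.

geometry: r = 39 mm, L = 298 mm, e = 9 mm; θ starts at 0°
rotate link 1 by +78°: θ ← 0° +78° = 78°
rotate link 1 by +90°: θ ← 78° +90° = 168°
rotate link 1 by +59°: θ ← 168° +59° = 227°
h = r sin θ − e = -28.522794 − 9 = -37.522794
sin φ = h / L = -37.522794 / 298 = -0.12591542
φ = arcsin(-0.12591542) = -7.233623°

-7.2336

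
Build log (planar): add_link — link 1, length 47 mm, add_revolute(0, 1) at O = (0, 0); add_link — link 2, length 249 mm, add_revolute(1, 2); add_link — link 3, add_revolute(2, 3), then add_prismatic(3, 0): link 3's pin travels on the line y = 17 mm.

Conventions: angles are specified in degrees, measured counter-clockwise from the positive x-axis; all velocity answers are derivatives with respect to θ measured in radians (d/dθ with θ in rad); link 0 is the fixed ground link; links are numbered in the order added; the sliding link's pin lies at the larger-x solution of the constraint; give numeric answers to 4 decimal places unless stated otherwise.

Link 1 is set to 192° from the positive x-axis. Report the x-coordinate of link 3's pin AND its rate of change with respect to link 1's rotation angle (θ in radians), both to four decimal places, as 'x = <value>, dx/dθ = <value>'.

geometry: r = 47 mm, L = 249 mm, e = 17 mm
crank pin P = (r cos θ, r sin θ) = (-45.972937, -9.771849)
h = r sin θ − e = -9.771849 − 17 = -26.771849
x = r cos θ + √(L² − h²) = -45.972937 + 247.556596 = 201.583658
dx/dθ = −r sin θ − h·r cos θ/√(L² − h²) (θ in radians; h = -26.771849) = 4.800136

x = 201.5837, dx/dθ = 4.8001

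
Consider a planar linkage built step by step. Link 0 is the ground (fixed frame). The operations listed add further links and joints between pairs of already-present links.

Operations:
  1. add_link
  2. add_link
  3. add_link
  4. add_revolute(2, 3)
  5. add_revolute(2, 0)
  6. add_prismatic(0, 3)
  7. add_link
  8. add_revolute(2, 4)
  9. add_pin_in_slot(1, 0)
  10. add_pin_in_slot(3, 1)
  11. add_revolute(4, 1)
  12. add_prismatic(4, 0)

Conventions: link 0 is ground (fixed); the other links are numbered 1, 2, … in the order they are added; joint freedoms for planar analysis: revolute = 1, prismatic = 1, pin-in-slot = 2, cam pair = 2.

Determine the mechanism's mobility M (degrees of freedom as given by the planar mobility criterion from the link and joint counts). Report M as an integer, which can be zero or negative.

L=1 J1=0 J2=0
add link → L=2 J1=0 J2=0
add link → L=3 J1=0 J2=0
add link → L=4 J1=0 J2=0
R@2,3 dof=1 J1 → L=4 J1=1 J2=0
R@2,0 dof=1 J1 → L=4 J1=2 J2=0
P@0,3 dof=1 J1 → L=4 J1=3 J2=0
add link → L=5 J1=3 J2=0
R@2,4 dof=1 J1 → L=5 J1=4 J2=0
PS@1,0 dof=2 J2 → L=5 J1=4 J2=1
PS@3,1 dof=2 J2 → L=5 J1=4 J2=2
R@4,1 dof=1 J1 → L=5 J1=5 J2=2
P@4,0 dof=1 J1 → L=5 J1=6 J2=2
M=3(L−1)−2J1−J2=3·4−2·6−2=-2

M = -2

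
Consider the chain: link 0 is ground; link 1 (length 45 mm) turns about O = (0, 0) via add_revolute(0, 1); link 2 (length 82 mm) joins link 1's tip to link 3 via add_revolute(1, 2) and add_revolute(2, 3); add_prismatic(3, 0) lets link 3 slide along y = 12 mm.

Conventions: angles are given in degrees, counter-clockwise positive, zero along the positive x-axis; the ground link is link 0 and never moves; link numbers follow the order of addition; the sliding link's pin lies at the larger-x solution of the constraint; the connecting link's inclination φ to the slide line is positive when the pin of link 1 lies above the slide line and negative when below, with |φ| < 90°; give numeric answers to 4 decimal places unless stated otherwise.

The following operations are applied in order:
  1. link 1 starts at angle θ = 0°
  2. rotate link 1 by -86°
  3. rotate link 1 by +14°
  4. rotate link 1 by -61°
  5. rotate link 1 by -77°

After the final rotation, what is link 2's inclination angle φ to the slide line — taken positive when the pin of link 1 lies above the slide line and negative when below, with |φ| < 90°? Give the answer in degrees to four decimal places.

geometry: r = 45 mm, L = 82 mm, e = 12 mm; θ starts at 0°
rotate link 1 by -86°: θ ← 0° -86° = -86°
rotate link 1 by +14°: θ ← -86° +14° = -72°
rotate link 1 by -61°: θ ← -72° -61° = -133°
rotate link 1 by -77°: θ ← -133° -77° = -210°
h = r sin θ − e = 22.500000 − 12 = 10.500000
sin φ = h / L = 10.500000 / 82 = 0.12804878
φ = arcsin(0.12804878) = 7.356853°

7.3569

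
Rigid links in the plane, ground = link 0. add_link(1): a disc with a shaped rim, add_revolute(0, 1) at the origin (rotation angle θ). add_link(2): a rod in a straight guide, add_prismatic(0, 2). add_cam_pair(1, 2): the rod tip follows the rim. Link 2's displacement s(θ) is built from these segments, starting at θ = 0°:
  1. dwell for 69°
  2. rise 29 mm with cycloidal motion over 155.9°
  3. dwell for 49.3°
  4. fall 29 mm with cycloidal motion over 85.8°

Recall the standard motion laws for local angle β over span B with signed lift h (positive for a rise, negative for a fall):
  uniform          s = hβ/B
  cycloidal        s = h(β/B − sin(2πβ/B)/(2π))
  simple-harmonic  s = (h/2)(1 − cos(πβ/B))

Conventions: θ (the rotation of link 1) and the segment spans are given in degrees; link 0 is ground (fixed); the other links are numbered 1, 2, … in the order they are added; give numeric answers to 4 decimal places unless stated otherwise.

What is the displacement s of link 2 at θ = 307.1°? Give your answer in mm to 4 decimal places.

segment 1 (0° to 69°, dwell): s unchanged at 0.0000
segment 2 (69° to 224.9°, cycloidal, h = 29) is passed completely: s = 0.0000 + (29) = 29.0000
segment 3 (224.9° to 274.2°, dwell): s unchanged at 29.0000
θ = 307.1° falls in segment 4 (274.2° to 360°, cycloidal, h = -29): β = 307.1 − 274.2 = 32.9°, B = 85.8°; Δs = -29·(0.3834 − sin(2π·0.3834)/(2π)) = -8.0342; s = 29.0000 − 8.0342 = 20.9658

20.9658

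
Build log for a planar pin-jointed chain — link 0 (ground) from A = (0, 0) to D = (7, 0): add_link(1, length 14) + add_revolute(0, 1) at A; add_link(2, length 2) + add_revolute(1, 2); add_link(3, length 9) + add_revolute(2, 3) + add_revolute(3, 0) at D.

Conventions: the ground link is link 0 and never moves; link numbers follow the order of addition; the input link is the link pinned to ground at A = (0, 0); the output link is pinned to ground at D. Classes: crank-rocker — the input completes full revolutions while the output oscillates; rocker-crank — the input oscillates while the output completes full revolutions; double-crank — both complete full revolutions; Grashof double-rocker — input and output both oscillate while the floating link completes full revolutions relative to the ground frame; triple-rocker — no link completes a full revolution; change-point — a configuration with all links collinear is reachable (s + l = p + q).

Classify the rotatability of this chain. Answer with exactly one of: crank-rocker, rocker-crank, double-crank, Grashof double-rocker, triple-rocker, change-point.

lengths: ground=7, input=14, coupler=2, output=9
sorted: s=2 (shortest), l=14 (longest), p+q=16
s + l = 16 vs p + q = 16
s + l = p + q → change-point (collinear configuration reachable)

change-point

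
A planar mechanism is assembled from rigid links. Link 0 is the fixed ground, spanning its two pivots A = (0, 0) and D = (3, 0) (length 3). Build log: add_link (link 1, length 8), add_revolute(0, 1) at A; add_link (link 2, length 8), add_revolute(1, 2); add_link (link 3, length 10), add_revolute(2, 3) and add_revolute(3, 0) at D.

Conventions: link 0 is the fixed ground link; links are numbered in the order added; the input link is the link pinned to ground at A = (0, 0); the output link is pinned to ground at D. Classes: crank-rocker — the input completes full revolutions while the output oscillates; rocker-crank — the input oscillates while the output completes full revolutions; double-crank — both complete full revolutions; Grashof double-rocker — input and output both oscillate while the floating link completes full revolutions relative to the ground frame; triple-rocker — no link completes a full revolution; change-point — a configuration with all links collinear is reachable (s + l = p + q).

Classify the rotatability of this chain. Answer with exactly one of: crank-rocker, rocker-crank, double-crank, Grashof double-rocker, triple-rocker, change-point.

lengths: ground=3, input=8, coupler=8, output=10
sorted: s=3 (shortest), l=10 (longest), p+q=16
s + l = 13 vs p + q = 16
s + l < p + q (Grashof) with shortest = ground link → double-crank

double-crank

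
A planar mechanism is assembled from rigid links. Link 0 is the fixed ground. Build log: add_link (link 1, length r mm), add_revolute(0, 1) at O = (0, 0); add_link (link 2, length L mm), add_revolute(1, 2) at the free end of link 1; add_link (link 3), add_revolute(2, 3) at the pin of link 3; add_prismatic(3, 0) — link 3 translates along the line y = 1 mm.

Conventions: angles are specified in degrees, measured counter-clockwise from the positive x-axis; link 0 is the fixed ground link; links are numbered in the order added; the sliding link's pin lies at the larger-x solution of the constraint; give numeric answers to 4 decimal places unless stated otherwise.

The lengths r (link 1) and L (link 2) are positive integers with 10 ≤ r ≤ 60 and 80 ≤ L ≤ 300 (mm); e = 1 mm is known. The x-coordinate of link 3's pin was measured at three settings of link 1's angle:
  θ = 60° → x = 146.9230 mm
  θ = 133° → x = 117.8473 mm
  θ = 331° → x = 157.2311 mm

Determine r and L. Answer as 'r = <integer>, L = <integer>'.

constraint per measurement: (x − r cos θ)² + (r sin θ − e)² = L²
subtracting the θ₁ and θ₂ equations cancels the r² and L² terms:
r = (x₁² − x₂²) / (2[(x₁cos θ₁ + e sin θ₁) − (x₂cos θ₂ + e sin θ₂)]) = 25.0000 → r = 25
L² = (x₁ − r cos θ₁)² + (r sin θ₁ − e)² = 18495.9917 → L = 136.0000 → L = 136
check at θ₃=331°: x = 157.2311 (printed 157.2311) ✓

r = 25, L = 136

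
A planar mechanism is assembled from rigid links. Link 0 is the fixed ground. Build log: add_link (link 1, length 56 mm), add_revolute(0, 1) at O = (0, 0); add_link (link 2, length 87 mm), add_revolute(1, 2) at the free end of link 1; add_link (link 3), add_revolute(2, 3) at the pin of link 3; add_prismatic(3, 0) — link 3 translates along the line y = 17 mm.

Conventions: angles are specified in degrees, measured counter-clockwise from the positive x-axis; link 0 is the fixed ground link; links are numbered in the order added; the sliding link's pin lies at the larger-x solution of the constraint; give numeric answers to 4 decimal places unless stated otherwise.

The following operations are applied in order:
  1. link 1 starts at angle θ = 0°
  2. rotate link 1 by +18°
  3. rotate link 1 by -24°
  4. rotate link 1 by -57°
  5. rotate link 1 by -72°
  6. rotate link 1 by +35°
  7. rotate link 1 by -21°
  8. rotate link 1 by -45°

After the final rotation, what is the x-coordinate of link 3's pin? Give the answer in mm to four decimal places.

geometry: r = 56 mm, L = 87 mm, e = 17 mm; θ starts at 0°
rotate link 1 by +18°: θ ← 0° +18° = 18°
rotate link 1 by -24°: θ ← 18° -24° = -6°
rotate link 1 by -57°: θ ← -6° -57° = -63°
rotate link 1 by -72°: θ ← -63° -72° = -135°
rotate link 1 by +35°: θ ← -135° +35° = -100°
rotate link 1 by -21°: θ ← -100° -21° = -121°
rotate link 1 by -45°: θ ← -121° -45° = -166°
crank pin P = (r cos θ, r sin θ) = (-54.336561, -13.547626)
h = r sin θ − e = -13.547626 − 17 = -30.547626
x = r cos θ + √(L² − h²) = -54.336561 + 81.460681 = 27.124120

27.1241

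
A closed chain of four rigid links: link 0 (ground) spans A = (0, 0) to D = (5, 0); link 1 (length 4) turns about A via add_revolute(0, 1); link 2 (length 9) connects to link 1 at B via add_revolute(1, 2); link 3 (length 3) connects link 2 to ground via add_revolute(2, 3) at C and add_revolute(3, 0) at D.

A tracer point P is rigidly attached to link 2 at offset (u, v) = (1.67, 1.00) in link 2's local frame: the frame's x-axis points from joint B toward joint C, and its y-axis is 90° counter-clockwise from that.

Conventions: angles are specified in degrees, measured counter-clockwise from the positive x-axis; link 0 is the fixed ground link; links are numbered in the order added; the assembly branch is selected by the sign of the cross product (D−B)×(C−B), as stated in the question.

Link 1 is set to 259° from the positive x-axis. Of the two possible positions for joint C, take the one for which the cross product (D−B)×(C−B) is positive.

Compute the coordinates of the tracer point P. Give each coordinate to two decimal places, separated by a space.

A=(0,0), D=(5.00,0)
B = A + 4.00·(cos259°, sin259°) = (-0.7632, -3.9265)
|BD| = 6.9737
circle(B,9.00) ∩ circle(D,3.00): a=8.6491, h=2.4886
  candidates: C₊=(4.9834,3.0000) cross=17.355; C₋=(7.7858,-1.1133) cross=-17.355
  branch + wants cross > 0 → take C=(4.9834,3.0000) (cross=17.355)
ex = (C−B)/|BC| = (0.6385,0.7696); ey = (-0.7696,0.6385)
P = B + 1.67·ex + 1.00·ey = (-0.4665,-2.0027)

-0.47 -2.00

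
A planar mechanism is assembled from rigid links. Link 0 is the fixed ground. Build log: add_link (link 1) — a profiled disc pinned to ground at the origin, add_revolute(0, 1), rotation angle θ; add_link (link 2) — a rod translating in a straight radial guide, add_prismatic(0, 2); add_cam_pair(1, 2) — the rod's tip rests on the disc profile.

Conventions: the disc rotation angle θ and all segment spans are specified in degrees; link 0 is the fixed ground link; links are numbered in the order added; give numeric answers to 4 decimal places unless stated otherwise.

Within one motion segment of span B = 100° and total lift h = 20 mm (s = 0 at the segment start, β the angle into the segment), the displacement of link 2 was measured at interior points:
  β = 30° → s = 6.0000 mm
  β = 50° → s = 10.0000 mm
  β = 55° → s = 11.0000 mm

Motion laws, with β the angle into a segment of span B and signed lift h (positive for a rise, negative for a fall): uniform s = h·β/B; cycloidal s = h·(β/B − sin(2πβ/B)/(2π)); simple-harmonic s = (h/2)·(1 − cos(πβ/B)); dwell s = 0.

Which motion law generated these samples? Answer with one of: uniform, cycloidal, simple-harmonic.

candidates at β/B = r: uniform s = h·r (linear in β); cycloidal s = h·(r − sin(2πr)/(2π)); simple-harmonic s = (h/2)(1 − cos(πr))
β=30°: printed 6.0000 | uniform 6.0000, cycloidal 2.9727, simple-harmonic 4.1221
β=50°: printed 10.0000 | uniform 10.0000, cycloidal 10.0000, simple-harmonic 10.0000
β=55°: printed 11.0000 | uniform 11.0000, cycloidal 11.9836, simple-harmonic 11.5643
only one law matches every sample → uniform

uniform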